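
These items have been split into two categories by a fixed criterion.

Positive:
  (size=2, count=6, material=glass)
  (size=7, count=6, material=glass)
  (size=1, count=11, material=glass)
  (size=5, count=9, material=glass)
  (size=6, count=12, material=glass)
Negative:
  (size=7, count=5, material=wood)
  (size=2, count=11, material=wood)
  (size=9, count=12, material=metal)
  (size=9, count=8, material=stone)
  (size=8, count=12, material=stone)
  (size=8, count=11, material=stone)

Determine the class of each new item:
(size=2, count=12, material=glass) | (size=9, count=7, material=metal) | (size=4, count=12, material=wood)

The common property of the 'Positive' items is: material is glass. No 'Negative' item has it.

Positive, Negative, Negative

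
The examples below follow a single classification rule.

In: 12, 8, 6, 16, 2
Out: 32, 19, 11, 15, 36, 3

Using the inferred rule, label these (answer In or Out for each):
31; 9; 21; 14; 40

Out, Out, Out, In, Out

The rule appears to be: even AND at most 16.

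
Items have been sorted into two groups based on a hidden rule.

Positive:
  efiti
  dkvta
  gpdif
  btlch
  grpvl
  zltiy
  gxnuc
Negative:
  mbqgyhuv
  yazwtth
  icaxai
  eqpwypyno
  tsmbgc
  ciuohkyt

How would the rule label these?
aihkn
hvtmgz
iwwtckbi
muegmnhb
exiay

One predicate separates the groups cleanly: length 5.
aihkn: length 5, satisfies this → Positive. hvtmgz: length 6, doesn't match → Negative. iwwtckbi: length 8, doesn't match → Negative. muegmnhb: length 8, doesn't match → Negative. exiay: length 5, satisfies this → Positive.

Positive, Negative, Negative, Negative, Positive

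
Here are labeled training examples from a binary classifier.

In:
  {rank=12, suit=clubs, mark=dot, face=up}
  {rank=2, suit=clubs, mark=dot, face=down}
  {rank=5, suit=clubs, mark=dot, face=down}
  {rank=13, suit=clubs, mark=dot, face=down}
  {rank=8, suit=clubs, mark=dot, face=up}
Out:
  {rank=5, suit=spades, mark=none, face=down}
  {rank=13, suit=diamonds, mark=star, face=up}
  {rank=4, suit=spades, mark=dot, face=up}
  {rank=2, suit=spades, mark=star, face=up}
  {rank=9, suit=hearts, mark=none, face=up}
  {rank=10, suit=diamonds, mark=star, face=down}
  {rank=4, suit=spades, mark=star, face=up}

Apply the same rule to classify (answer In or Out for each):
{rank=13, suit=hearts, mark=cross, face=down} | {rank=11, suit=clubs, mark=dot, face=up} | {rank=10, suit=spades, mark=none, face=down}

Out, In, Out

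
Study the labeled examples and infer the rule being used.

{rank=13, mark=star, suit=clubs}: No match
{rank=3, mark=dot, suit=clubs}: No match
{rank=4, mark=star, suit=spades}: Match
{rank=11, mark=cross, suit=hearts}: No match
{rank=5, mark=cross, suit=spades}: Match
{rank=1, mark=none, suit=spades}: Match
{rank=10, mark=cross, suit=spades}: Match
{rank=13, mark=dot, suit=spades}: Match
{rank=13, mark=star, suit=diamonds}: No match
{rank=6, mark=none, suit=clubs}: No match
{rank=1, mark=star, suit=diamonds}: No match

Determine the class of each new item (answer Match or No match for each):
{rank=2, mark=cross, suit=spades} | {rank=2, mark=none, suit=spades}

The simplest hypothesis consistent with all the labels is: suit is spades.
{rank=2, mark=cross, suit=spades} → suit is spades → Match.
{rank=2, mark=none, suit=spades} → suit is spades → Match.

Match, Match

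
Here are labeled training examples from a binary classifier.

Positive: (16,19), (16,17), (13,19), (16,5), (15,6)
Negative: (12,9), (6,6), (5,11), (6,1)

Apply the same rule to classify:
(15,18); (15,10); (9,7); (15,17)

Positive, Positive, Negative, Positive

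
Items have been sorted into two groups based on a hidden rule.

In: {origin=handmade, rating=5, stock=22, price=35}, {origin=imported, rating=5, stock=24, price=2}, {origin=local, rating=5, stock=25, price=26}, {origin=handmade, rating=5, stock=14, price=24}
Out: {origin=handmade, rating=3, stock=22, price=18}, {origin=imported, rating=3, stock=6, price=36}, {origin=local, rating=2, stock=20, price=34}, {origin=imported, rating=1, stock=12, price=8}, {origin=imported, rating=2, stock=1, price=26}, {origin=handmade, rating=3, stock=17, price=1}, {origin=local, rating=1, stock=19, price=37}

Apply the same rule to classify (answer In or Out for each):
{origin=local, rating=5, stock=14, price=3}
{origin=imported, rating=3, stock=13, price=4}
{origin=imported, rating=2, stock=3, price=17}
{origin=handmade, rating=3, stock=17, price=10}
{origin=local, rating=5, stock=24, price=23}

Rule: rating = 5. This holds for each 'In' example and fails for each 'Out' one.

In, Out, Out, Out, In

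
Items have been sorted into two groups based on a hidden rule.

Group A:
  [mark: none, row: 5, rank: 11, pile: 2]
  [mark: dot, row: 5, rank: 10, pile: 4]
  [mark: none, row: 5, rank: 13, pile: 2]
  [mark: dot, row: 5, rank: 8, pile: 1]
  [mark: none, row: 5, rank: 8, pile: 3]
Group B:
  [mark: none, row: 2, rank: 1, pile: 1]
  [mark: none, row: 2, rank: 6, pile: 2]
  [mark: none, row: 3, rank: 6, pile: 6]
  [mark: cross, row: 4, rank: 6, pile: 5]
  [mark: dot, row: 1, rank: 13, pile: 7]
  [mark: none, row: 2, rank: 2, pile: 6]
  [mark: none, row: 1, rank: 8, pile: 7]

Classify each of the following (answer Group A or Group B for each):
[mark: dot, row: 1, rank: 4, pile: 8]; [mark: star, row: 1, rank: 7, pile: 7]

All 'Group A' examples share one property — row = 5 — and every 'Group B' example lacks it.
[mark: dot, row: 1, rank: 4, pile: 8]: row = 1, does not satisfy this → Group B.
[mark: star, row: 1, rank: 7, pile: 7]: row = 1, does not satisfy this → Group B.

Group B, Group B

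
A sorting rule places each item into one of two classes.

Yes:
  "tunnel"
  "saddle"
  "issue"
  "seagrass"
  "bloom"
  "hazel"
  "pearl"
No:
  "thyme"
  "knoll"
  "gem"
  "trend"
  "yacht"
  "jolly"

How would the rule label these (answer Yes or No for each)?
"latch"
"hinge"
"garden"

No, Yes, Yes

A rule that fits every label: has ≥ 2 vowels — true of each 'Yes' example, false of each 'No' one.
"latch": No (1 vowel).
"hinge": Yes (2 vowels).
"garden": Yes (2 vowels).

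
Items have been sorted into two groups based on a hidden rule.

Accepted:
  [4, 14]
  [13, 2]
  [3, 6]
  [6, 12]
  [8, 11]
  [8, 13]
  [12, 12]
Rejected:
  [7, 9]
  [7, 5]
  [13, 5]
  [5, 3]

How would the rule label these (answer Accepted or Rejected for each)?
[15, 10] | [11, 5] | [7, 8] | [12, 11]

Checking candidate rules against both groups, what survives is: product is even.

Accepted, Rejected, Accepted, Accepted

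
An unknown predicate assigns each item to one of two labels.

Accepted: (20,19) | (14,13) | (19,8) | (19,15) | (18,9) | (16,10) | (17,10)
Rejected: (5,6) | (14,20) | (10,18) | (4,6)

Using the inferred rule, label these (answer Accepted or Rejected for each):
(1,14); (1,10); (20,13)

The common property of the 'Accepted' items is: first > second. No 'Rejected' item has it.
(1,14): 1 < 14, does not satisfy this → Rejected.
(1,10): 1 < 10, does not satisfy this → Rejected.
(20,13): 20 > 13, satisfies this → Accepted.

Rejected, Rejected, Accepted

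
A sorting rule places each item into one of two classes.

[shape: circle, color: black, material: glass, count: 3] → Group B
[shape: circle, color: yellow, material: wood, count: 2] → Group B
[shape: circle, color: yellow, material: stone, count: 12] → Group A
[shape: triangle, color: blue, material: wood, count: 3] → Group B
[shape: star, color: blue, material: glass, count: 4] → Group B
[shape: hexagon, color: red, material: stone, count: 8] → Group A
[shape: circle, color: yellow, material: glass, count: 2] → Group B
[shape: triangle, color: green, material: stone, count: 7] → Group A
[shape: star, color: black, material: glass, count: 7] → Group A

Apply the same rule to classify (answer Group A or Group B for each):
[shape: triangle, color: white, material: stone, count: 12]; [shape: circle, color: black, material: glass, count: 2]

The classifier is using: count ≥ 7.
[shape: triangle, color: white, material: stone, count: 12]: count = 12, qualifies → Group A.
[shape: circle, color: black, material: glass, count: 2]: count = 2, does not fit → Group B.

Group A, Group B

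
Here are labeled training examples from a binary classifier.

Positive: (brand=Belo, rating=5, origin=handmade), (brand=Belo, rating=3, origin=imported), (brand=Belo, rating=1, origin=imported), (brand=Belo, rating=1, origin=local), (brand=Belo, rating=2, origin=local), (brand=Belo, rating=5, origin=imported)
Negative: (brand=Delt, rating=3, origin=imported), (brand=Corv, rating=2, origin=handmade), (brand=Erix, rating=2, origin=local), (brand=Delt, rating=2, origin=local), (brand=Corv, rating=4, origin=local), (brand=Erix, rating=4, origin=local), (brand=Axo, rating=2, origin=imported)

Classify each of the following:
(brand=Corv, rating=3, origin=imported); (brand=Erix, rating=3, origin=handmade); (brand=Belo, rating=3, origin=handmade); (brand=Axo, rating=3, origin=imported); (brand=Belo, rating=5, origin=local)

Negative, Negative, Positive, Negative, Positive

Every 'Positive' example satisfies: brand is Belo. None of the 'Negative' examples do.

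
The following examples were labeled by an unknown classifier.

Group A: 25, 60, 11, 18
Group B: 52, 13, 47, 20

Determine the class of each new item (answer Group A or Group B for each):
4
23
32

Group A, Group B, Group A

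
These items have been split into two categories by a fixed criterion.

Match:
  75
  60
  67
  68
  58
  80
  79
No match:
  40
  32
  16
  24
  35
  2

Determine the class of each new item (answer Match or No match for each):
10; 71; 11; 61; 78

No match, Match, No match, Match, Match

The classifier is using: at least 58.
10: 10 < 58 — does not pass, so No match.
71: 71 ≥ 58 — meets the rule, so Match.
11: 11 < 58 — does not pass, so No match.
61: 61 ≥ 58 — meets the rule, so Match.
78: 78 ≥ 58 — meets the rule, so Match.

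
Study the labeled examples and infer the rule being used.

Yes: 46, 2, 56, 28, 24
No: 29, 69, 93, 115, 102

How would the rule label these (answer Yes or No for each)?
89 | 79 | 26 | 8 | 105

No, No, Yes, Yes, No

The common property of the 'Yes' items is: even AND at most 56. No 'No' item has it.
89 — 89 is odd, 89 > 56, hence No.
79 — 79 is odd, 79 > 56, hence No.
26 — 26 is even, 26 ≤ 56, hence Yes.
8 — 8 is even, 8 ≤ 56, hence Yes.
105 — 105 is odd, 105 > 56, hence No.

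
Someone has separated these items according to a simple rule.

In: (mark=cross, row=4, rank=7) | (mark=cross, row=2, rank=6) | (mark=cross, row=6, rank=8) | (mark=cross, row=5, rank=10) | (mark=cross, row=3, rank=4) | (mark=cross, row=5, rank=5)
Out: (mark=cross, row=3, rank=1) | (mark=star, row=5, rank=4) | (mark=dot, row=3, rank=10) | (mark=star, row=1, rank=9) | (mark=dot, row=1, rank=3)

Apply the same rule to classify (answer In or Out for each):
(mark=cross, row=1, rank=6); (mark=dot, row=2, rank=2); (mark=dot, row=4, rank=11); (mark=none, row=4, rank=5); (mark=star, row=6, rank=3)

In, Out, Out, Out, Out

The simplest hypothesis consistent with all the labels is: mark is cross AND rank ≥ 3.
(mark=cross, row=1, rank=6) — mark is cross, rank = 6, hence In.
(mark=dot, row=2, rank=2) — mark is dot, rank = 2, hence Out.
(mark=dot, row=4, rank=11) — mark is dot, rank = 11, hence Out.
(mark=none, row=4, rank=5) — mark is none, rank = 5, hence Out.
(mark=star, row=6, rank=3) — mark is star, rank = 3, hence Out.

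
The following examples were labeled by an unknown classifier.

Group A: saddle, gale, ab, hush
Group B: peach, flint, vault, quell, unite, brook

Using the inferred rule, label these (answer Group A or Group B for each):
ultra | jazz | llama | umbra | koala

Group B, Group A, Group B, Group B, Group B

'Group A' ⟺ even length.
ultra: length 5 — doesn't match, so Group B. jazz: length 4 — qualifies, so Group A. llama: length 5 — doesn't match, so Group B. umbra: length 5 — doesn't match, so Group B. koala: length 5 — doesn't match, so Group B.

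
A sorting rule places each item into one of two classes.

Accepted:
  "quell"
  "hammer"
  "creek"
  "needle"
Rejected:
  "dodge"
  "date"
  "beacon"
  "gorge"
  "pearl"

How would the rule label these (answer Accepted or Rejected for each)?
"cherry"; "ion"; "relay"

The simplest hypothesis consistent with all the labels is: has a double letter.
"cherry": 'rr' doubled — matches, so Accepted.
"ion": no doubled letter — doesn't qualify, so Rejected.
"relay": no doubled letter — doesn't qualify, so Rejected.

Accepted, Rejected, Rejected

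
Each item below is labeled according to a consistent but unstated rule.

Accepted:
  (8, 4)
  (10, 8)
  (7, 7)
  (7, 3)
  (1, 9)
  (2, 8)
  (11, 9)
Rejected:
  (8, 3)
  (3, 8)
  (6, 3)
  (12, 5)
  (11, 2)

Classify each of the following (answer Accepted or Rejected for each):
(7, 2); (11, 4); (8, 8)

Rejected, Rejected, Accepted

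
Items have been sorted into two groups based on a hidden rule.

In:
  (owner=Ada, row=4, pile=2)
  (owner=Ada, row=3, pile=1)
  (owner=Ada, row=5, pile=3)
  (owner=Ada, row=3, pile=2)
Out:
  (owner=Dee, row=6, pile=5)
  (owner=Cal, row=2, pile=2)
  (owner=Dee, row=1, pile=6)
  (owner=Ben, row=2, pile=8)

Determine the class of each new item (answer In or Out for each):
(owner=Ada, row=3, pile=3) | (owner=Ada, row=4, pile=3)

In, In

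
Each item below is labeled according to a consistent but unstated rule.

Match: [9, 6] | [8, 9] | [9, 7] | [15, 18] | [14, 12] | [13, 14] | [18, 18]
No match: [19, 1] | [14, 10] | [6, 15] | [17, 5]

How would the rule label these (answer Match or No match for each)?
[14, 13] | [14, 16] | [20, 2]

One predicate separates the groups cleanly: |first − second| ≤ 3.
[14, 13]: |14−13| = 1 — meets the rule, so Match.
[14, 16]: |14−16| = 2 — meets the rule, so Match.
[20, 2]: |20−2| = 18 — fails the rule, so No match.

Match, Match, No match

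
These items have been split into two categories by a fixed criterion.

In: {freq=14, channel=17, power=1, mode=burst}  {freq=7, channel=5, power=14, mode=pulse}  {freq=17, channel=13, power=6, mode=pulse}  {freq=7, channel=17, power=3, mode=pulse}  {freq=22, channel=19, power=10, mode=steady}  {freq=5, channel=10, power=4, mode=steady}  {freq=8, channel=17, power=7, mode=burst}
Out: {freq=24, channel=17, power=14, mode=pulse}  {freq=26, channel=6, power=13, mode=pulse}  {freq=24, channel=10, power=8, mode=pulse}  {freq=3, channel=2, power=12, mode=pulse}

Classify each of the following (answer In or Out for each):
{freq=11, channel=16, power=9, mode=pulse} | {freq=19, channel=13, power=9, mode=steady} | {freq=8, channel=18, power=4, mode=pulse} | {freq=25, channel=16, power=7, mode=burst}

The classifier is using: freq ≥ 5 AND freq ≤ 22.
In: {freq=11, channel=16, power=9, mode=pulse}, since freq = 11. In: {freq=19, channel=13, power=9, mode=steady}, since freq = 19. In: {freq=8, channel=18, power=4, mode=pulse}, since freq = 8. Out: {freq=25, channel=16, power=7, mode=burst}, since freq = 25.

In, In, In, Out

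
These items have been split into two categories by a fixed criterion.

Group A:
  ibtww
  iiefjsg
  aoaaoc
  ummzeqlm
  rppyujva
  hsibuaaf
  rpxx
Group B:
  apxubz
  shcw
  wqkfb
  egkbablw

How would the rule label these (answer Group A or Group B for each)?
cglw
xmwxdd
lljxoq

Group B, Group A, Group A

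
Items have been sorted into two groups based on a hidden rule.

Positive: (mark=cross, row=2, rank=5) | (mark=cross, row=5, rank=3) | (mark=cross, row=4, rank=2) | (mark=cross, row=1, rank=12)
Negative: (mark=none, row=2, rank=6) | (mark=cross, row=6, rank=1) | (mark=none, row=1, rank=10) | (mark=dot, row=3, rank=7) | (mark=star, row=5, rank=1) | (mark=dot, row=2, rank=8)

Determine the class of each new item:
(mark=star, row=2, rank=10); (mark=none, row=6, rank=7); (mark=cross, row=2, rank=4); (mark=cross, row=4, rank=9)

Negative, Negative, Positive, Positive

The rule appears to be: mark is cross AND row ≤ 5.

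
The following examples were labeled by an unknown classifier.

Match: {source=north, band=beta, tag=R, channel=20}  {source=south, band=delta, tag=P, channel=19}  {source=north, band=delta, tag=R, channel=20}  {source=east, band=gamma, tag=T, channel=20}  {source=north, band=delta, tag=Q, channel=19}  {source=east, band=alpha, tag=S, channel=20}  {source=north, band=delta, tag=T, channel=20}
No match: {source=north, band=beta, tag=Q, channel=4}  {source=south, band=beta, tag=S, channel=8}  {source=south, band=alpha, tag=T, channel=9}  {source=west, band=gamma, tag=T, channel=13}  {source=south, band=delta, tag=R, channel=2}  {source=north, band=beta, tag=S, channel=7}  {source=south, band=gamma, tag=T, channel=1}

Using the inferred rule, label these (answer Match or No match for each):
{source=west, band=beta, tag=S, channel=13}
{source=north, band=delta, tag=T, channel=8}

One predicate separates the groups cleanly: channel ≥ 19.
{source=west, band=beta, tag=S, channel=13}: channel = 13, fails the rule → No match.
{source=north, band=delta, tag=T, channel=8}: channel = 8, fails the rule → No match.

No match, No match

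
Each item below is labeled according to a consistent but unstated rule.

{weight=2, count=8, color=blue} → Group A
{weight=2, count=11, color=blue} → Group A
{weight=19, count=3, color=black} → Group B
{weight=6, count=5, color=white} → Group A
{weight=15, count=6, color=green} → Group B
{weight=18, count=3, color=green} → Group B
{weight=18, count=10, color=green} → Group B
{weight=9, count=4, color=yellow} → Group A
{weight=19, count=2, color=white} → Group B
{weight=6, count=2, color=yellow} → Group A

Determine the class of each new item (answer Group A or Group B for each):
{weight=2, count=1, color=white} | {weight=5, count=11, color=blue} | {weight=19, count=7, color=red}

Group A, Group A, Group B

Every 'Group A' example satisfies: weight ≤ 9. None of the 'Group B' examples do.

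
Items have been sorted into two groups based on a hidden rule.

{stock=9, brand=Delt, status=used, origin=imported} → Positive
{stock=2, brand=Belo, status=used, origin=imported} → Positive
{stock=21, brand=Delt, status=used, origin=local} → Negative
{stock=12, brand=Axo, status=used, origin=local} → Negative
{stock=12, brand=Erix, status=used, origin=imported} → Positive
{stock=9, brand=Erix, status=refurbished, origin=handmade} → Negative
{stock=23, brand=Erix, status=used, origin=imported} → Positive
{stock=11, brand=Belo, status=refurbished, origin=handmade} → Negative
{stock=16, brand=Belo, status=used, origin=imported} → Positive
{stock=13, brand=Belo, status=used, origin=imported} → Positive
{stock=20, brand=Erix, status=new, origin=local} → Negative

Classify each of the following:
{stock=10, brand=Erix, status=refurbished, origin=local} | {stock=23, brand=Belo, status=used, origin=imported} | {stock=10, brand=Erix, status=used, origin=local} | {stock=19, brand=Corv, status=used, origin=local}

A rule that fits every label: origin is imported — true of each 'Positive' example, false of each 'Negative' one.
{stock=10, brand=Erix, status=refurbished, origin=local} → origin is local → Negative.
{stock=23, brand=Belo, status=used, origin=imported} → origin is imported → Positive.
{stock=10, brand=Erix, status=used, origin=local} → origin is local → Negative.
{stock=19, brand=Corv, status=used, origin=local} → origin is local → Negative.

Negative, Positive, Negative, Negative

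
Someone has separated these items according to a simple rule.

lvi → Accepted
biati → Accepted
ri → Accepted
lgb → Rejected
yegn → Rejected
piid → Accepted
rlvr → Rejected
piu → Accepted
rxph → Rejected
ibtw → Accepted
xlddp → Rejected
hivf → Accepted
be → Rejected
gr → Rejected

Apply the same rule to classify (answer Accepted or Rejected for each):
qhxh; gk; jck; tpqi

Looking at the examples, the only property every 'Accepted' case has and every 'Rejected' case lacks is: contains 'i'.

Rejected, Rejected, Rejected, Accepted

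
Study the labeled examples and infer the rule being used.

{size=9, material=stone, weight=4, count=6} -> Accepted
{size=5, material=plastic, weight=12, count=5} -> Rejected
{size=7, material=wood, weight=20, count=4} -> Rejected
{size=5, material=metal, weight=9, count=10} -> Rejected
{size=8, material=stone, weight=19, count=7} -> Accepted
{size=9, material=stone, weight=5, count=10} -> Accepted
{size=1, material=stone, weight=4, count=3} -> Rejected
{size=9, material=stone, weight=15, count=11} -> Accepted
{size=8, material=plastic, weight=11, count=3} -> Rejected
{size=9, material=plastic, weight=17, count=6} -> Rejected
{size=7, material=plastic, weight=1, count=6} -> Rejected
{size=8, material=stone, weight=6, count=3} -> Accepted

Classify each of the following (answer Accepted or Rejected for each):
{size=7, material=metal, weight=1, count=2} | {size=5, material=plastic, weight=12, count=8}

A rule that fits every label: material is stone AND size ≥ 5 — true of each 'Accepted' example, false of each 'Rejected' one.
Rejected: {size=7, material=metal, weight=1, count=2}, since material is metal, size = 7.
Rejected: {size=5, material=plastic, weight=12, count=8}, since material is plastic, size = 5.

Rejected, Rejected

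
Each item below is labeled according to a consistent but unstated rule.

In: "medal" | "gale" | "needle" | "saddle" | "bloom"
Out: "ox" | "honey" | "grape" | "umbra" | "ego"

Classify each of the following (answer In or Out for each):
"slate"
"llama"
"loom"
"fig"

In, In, In, Out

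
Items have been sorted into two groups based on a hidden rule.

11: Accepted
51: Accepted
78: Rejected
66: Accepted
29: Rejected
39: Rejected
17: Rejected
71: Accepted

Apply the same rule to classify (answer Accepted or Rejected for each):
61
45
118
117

Accepted, Rejected, Rejected, Rejected

One predicate separates the groups cleanly: ≡ 1 (mod 5).
61 → 61 mod 5 = 1 → Accepted.
45 → 45 mod 5 = 0 → Rejected.
118 → 118 mod 5 = 3 → Rejected.
117 → 117 mod 5 = 2 → Rejected.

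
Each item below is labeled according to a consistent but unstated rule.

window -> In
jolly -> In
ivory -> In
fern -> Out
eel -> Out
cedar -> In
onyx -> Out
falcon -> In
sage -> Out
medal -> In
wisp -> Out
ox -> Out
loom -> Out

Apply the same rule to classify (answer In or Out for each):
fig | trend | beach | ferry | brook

Out, In, In, In, In

All 'In' examples share one property — length ≥ 5 — and every 'Out' example lacks it.
fig: length 3 — doesn't match, so Out.
trend: length 5 — matches, so In.
beach: length 5 — matches, so In.
ferry: length 5 — matches, so In.
brook: length 5 — matches, so In.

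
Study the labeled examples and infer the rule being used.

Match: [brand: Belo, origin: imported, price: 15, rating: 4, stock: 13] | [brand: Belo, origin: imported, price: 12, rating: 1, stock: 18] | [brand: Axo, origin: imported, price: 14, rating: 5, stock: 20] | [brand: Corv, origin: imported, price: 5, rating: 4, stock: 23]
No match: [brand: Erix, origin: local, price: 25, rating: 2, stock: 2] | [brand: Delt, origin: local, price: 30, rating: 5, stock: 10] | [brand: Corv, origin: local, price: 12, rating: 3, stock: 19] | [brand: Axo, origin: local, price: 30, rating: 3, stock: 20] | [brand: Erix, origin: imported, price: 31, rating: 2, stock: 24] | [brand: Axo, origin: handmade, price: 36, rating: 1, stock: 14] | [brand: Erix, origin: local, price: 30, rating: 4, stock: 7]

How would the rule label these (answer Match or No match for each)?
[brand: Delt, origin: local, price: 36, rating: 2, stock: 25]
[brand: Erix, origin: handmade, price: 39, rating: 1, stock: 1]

One predicate separates the groups cleanly: origin is imported AND price ≤ 15.
[brand: Delt, origin: local, price: 36, rating: 2, stock: 25]: No match (origin is local, price = 36). [brand: Erix, origin: handmade, price: 39, rating: 1, stock: 1]: No match (origin is handmade, price = 39).

No match, No match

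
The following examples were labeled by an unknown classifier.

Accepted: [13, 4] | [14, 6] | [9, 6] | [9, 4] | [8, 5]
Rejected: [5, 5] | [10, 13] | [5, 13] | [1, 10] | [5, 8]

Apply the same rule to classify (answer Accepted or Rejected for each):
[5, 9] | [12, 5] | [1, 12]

Rejected, Accepted, Rejected

Comparing the two groups points to one rule — first > second.
[5, 9]: 5 < 9 — does not satisfy this, so Rejected.
[12, 5]: 12 > 5 — qualifies, so Accepted.
[1, 12]: 1 < 12 — does not satisfy this, so Rejected.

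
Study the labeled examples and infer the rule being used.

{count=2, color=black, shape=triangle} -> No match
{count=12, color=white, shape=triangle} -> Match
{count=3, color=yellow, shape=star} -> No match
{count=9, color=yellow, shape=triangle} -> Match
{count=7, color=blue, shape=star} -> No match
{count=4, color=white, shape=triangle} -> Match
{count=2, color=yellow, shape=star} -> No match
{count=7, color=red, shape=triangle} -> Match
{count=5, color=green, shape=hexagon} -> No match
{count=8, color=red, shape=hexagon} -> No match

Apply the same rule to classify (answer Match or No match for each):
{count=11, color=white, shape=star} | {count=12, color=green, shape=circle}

The simplest hypothesis consistent with all the labels is: shape is triangle AND count ≥ 3.
{count=11, color=white, shape=star}: No match (shape is star, count = 11). {count=12, color=green, shape=circle}: No match (shape is circle, count = 12).

No match, No match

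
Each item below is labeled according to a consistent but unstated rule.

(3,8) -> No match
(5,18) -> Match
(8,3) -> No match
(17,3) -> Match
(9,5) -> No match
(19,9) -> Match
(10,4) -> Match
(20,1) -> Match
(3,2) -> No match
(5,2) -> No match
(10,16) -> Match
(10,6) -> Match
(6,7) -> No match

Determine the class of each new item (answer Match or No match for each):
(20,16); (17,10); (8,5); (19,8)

Match, Match, No match, Match

All 'Match' examples share one property — max ≥ 10 — and every 'No match' example lacks it.
(20,16) → max 20 → Match.
(17,10) → max 17 → Match.
(8,5) → max 8 → No match.
(19,8) → max 19 → Match.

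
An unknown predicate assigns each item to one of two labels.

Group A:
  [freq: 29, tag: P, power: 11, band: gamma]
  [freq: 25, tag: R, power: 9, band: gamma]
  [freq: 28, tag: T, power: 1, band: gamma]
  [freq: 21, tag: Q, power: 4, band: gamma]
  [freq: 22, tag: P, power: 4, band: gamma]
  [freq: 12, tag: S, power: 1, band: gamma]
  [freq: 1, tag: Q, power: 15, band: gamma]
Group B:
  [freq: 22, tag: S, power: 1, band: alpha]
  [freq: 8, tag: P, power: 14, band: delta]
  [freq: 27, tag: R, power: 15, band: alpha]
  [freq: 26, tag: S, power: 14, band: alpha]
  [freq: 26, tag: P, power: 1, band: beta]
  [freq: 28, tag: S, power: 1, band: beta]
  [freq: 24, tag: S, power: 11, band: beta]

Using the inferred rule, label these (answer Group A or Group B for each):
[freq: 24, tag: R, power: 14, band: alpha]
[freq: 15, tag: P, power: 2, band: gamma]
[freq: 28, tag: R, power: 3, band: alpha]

The common property of the 'Group A' items is: band is gamma. No 'Group B' item has it.
[freq: 24, tag: R, power: 14, band: alpha]: band is alpha, does not satisfy this → Group B. [freq: 15, tag: P, power: 2, band: gamma]: band is gamma, checks out → Group A. [freq: 28, tag: R, power: 3, band: alpha]: band is alpha, does not satisfy this → Group B.

Group B, Group A, Group B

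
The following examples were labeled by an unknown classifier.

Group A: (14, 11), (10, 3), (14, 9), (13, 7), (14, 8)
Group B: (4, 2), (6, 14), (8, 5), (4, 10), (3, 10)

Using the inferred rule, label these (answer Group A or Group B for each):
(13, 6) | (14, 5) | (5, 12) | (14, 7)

Group A, Group A, Group B, Group A

The simplest hypothesis consistent with all the labels is: first ≥ 9.
(13, 6) — first 13, hence Group A.
(14, 5) — first 14, hence Group A.
(5, 12) — first 5, hence Group B.
(14, 7) — first 14, hence Group A.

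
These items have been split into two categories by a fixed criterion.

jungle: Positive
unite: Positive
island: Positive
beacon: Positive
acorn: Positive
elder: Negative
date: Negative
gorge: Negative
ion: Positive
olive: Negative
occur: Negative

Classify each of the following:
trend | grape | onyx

Positive, Negative, Positive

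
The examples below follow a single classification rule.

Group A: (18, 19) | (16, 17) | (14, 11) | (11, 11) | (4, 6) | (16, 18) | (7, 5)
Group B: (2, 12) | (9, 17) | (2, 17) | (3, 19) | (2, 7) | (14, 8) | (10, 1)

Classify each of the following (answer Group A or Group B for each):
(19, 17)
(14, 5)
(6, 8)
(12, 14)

Group A, Group B, Group A, Group A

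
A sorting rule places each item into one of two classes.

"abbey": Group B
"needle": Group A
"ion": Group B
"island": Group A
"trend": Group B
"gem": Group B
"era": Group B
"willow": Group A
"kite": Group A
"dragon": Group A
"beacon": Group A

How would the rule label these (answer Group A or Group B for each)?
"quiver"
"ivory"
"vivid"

Group A, Group B, Group B

'Group A' ⟺ even length.
"quiver" → length 6 → Group A.
"ivory" → length 5 → Group B.
"vivid" → length 5 → Group B.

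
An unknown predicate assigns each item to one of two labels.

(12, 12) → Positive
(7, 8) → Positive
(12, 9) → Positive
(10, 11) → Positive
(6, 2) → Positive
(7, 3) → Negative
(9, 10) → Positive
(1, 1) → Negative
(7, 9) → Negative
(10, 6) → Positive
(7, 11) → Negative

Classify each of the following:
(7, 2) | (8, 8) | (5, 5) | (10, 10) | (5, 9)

The distinguishing property — product is even — holds for all the 'Positive' cases and none of the 'Negative' cases.
(7, 2) — 7·2 = 14, hence Positive.
(8, 8) — 8·8 = 64, hence Positive.
(5, 5) — 5·5 = 25, hence Negative.
(10, 10) — 10·10 = 100, hence Positive.
(5, 9) — 5·9 = 45, hence Negative.

Positive, Positive, Negative, Positive, Negative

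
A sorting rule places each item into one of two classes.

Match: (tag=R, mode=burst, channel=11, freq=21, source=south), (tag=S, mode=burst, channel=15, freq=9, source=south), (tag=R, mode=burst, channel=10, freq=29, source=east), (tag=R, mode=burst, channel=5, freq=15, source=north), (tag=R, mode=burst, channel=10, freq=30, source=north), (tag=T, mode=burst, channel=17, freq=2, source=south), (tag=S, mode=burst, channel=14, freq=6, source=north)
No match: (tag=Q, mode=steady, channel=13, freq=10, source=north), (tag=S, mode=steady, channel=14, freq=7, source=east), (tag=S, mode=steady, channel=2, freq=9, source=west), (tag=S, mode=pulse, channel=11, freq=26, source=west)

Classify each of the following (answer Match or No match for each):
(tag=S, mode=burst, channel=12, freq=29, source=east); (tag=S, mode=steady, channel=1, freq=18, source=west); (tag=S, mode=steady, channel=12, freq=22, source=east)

Match, No match, No match

The distinguishing property — mode is burst — holds for all the 'Match' cases and none of the 'No match' cases.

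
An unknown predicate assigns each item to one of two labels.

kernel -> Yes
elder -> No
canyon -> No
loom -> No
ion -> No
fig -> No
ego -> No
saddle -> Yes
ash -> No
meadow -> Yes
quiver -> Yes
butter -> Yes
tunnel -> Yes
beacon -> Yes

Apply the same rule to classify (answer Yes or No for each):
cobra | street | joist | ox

No, Yes, No, No

Every 'Yes' example satisfies: even length AND contains 'e'. None of the 'No' examples do.
cobra: length 5, no 'e', lacks this property → No. street: length 6, has 'e', qualifies → Yes. joist: length 5, no 'e', lacks this property → No. ox: length 2, no 'e', lacks this property → No.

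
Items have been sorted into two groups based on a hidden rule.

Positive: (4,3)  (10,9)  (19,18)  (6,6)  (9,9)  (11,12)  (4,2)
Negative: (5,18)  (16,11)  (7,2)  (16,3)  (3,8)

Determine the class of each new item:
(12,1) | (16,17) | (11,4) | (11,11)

Negative, Positive, Negative, Positive

The rule appears to be: |first − second| ≤ 2.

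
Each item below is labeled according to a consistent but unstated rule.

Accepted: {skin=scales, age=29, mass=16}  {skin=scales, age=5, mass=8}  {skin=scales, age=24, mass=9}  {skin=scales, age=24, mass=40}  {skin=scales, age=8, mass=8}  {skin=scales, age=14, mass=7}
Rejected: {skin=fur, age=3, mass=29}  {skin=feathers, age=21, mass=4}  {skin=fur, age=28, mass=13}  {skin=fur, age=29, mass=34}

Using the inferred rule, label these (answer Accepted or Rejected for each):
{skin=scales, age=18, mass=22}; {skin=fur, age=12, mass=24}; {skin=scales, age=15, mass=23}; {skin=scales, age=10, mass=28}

Accepted, Rejected, Accepted, Accepted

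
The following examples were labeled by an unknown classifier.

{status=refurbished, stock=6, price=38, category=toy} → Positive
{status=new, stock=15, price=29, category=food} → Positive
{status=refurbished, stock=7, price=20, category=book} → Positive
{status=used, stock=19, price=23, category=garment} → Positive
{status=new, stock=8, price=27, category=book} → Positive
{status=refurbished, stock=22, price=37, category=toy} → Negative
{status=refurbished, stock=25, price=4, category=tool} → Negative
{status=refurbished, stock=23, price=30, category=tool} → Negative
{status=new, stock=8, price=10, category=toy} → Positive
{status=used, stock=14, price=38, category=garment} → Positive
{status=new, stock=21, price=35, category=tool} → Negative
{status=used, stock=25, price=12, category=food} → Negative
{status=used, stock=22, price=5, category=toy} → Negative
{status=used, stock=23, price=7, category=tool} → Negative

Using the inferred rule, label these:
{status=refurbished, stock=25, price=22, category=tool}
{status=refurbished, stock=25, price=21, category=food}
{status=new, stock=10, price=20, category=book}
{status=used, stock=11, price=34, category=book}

Negative, Negative, Positive, Positive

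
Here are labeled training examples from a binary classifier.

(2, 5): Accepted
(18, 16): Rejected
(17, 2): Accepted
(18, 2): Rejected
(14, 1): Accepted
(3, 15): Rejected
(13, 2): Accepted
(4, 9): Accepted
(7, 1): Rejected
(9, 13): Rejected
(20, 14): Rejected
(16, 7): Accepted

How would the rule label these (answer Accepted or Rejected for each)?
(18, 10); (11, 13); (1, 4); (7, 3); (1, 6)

Rejected, Rejected, Accepted, Rejected, Accepted

All 'Accepted' examples share one property — sum is odd — and every 'Rejected' example lacks it.
Rejected: (18, 10), since 18+10 = 28. Rejected: (11, 13), since 11+13 = 24. Accepted: (1, 4), since 1+4 = 5. Rejected: (7, 3), since 7+3 = 10. Accepted: (1, 6), since 1+6 = 7.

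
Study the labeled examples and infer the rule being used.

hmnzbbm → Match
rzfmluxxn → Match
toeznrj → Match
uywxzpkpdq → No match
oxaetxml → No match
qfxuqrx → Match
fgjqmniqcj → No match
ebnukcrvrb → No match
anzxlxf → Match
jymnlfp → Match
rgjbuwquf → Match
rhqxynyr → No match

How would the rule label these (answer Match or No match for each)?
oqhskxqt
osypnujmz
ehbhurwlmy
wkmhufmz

No match, Match, No match, No match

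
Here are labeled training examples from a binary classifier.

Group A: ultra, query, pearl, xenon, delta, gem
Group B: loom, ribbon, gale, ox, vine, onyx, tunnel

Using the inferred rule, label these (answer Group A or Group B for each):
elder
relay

Comparing the two groups points to one rule — odd length.
elder → length 5 → Group A. relay → length 5 → Group A.

Group A, Group A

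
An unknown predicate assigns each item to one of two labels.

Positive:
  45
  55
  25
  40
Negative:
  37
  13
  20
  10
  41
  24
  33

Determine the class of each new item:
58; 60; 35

Negative, Positive, Positive

The simplest hypothesis consistent with all the labels is: multiple of 5 AND at least 24.
58: Negative (58 = 5·11 + 3, 58 ≥ 24).
60: Positive (60 = 5·12, 60 ≥ 24).
35: Positive (35 = 5·7, 35 ≥ 24).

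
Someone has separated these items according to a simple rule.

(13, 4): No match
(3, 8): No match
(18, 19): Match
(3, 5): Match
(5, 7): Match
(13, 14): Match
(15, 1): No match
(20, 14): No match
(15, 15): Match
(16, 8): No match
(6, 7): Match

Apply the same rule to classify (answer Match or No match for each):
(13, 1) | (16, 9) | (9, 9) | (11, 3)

No match, No match, Match, No match

The distinguishing property — |first − second| ≤ 2 — holds for all the 'Match' cases and none of the 'No match' cases.
(13, 1): |13−1| = 12, does not pass → No match.
(16, 9): |16−9| = 7, does not pass → No match.
(9, 9): |9−9| = 0, meets the rule → Match.
(11, 3): |11−3| = 8, does not pass → No match.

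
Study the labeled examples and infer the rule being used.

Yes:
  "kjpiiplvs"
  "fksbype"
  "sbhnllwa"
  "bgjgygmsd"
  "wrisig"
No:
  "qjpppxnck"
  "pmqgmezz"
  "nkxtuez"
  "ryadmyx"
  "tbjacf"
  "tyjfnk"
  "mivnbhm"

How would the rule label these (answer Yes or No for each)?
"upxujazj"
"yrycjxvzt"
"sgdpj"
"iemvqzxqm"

No, No, Yes, No

The pattern is that an item is 'Yes' exactly when: contains 's'.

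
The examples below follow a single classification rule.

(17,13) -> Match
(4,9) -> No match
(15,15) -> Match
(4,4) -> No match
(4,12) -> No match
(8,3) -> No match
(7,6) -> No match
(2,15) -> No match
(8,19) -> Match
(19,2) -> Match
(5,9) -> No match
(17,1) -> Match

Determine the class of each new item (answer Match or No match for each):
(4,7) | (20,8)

No match, Match

One predicate separates the groups cleanly: sum ≥ 18.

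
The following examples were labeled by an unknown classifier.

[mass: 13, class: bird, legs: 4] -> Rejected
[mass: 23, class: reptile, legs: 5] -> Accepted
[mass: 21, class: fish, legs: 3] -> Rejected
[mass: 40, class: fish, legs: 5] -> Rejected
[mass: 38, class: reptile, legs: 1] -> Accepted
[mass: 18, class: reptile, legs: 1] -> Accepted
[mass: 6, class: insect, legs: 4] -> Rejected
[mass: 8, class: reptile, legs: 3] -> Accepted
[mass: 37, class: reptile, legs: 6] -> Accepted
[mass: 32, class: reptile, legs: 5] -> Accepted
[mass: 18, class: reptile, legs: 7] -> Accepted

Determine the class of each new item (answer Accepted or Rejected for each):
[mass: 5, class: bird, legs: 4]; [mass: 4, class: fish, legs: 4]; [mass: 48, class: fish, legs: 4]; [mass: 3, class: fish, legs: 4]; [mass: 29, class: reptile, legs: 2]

Rejected, Rejected, Rejected, Rejected, Accepted

Comparing the two groups points to one rule — class is reptile.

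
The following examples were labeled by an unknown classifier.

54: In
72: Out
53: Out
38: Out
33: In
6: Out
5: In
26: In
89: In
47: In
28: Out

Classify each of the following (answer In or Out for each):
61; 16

In, Out

The classifier is using: ≡ 5 (mod 7).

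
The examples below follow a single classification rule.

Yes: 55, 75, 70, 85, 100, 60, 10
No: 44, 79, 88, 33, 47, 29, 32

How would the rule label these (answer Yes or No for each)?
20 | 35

Yes, Yes

'Yes' ⟺ multiple of 5.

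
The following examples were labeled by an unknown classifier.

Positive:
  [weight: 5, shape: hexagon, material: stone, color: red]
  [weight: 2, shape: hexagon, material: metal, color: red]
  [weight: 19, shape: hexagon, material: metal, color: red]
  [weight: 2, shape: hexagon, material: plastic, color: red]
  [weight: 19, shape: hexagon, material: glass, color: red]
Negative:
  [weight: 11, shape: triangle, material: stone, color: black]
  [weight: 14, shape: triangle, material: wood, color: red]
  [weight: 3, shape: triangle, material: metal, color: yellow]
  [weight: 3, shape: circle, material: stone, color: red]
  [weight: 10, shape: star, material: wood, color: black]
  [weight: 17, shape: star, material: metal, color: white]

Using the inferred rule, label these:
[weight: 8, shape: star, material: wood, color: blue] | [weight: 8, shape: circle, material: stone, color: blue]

Looking at the examples, the only property every 'Positive' case has and every 'Negative' case lacks is: shape is hexagon.
[weight: 8, shape: star, material: wood, color: blue] → shape is star → Negative.
[weight: 8, shape: circle, material: stone, color: blue] → shape is circle → Negative.

Negative, Negative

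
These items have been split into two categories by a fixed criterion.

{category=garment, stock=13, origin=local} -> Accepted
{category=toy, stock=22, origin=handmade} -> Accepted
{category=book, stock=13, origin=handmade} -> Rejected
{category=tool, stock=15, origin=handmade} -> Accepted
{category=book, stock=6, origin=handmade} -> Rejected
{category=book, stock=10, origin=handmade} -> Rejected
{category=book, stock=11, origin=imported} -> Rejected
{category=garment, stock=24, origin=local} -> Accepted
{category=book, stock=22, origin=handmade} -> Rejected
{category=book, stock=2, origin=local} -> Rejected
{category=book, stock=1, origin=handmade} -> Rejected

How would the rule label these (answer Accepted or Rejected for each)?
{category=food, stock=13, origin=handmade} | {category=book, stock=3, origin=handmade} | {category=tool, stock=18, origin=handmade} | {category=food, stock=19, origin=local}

Accepted, Rejected, Accepted, Accepted

Every 'Accepted' example satisfies: category is not book. None of the 'Rejected' examples do.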